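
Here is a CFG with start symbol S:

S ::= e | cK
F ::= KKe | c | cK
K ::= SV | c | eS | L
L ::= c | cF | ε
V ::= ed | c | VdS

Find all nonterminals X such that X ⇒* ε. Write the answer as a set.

Directly nullable (have an ε-rule): {L}.
K is nullable via K -> L (every symbol on the right is already known nullable).
Not nullable: F, S, V — each has a terminal in every rule's right-hand side or depends on a non-nullable symbol.

{K, L}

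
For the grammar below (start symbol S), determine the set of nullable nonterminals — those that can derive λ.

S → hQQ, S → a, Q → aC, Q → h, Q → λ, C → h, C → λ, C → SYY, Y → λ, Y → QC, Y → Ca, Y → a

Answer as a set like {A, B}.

{C, Q, Y}

Directly nullable (have an ε-rule): {C, Q, Y}.
Not nullable: S — each has a terminal in every rule's right-hand side or depends on a non-nullable symbol.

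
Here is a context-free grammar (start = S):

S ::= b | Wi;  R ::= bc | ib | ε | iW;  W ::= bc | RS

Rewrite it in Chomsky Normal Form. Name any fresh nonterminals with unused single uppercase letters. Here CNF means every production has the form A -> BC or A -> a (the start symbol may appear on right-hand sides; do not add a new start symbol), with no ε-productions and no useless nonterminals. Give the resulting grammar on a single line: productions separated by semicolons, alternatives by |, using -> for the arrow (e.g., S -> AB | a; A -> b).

Nullable: {R}; after ε-elimination: S -> b | Wi; R -> bc | iW | ib; W -> S | RS | bc.
After unit-elimination: S -> b | Wi; R -> bc | iW | ib; W -> b | RS | Wi | bc.
TERM: introduce A -> b, B -> c, C -> i and substitute in every rule of length ≥2.

S -> b | WC; A -> b; B -> c; C -> i; R -> AB | CA | CW; W -> b | AB | RS | WC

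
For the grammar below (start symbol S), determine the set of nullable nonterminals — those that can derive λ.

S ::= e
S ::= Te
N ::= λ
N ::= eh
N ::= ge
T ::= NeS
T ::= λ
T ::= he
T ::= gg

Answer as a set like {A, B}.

Directly nullable (have an ε-rule): {N, T}.
Not nullable: S — each has a terminal in every rule's right-hand side or depends on a non-nullable symbol.

{N, T}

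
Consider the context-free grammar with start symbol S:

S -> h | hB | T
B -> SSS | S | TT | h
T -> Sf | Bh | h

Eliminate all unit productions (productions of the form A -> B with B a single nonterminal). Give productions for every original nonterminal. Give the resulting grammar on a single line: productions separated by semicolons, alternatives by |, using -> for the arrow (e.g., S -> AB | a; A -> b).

S -> h | Bh | Sf | hB; B -> h | Bh | Sf | TT | hB | SSS; T -> h | Bh | Sf

Unit productions: B->S, S->T.
Unit pairs (A ⇒* B via units): (B,S), (B,T), (S,T).
S: inherits non-unit rules of {S, T} → Bh | Sf | h | hB.
B: inherits non-unit rules of {B, S, T} → Bh | SSS | Sf | TT | h | hB.
T: inherits non-unit rules of {T} → Bh | Sf | h.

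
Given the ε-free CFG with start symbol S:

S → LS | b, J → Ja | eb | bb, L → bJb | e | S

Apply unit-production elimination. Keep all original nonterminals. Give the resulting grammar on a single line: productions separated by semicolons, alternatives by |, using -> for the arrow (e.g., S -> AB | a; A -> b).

S -> b | LS; J -> Ja | bb | eb; L -> b | e | LS | bJb

Unit productions: L->S.
Unit pairs (A ⇒* B via units): (L,S).
S: inherits non-unit rules of {S} → LS | b.
J: inherits non-unit rules of {J} → Ja | bb | eb.
L: inherits non-unit rules of {L, S} → LS | b | bJb | e.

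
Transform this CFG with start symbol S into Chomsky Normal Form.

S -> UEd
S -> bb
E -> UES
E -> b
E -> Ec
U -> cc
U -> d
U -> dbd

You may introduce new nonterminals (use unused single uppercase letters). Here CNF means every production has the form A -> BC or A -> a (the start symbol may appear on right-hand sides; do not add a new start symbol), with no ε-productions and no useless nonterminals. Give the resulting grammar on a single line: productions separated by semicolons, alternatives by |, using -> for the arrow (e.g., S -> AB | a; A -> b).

S -> CC | UF; A -> c; B -> d; C -> b; D -> ES; E -> b | EA | UD; F -> EB; G -> CB; U -> d | AA | BG

No ε-productions.
No unit productions to eliminate.
TERM: introduce C -> b, A -> c, B -> d and substitute in every rule of length ≥2.
BIN: E -> UES becomes E -> UD, D -> ES; S -> UEB becomes S -> UF, F -> EB; U -> BCB becomes U -> BG, G -> CB.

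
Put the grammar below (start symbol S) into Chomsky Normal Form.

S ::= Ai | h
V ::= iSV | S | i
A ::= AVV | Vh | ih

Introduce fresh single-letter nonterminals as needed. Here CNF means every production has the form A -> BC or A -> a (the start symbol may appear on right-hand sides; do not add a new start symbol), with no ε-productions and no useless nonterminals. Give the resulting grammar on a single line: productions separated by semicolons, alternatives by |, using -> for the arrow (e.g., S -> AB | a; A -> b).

No ε-productions.
After unit-elimination: S -> h | Ai; A -> Vh | ih | AVV; V -> h | i | Ai | iSV.
TERM: introduce B -> h, C -> i and substitute in every rule of length ≥2.
BIN: A -> AVV becomes A -> AD, D -> VV; V -> CSV becomes V -> CE, E -> SV.

S -> h | AC; A -> AD | CB | VB; B -> h; C -> i; D -> VV; E -> SV; V -> h | i | AC | CE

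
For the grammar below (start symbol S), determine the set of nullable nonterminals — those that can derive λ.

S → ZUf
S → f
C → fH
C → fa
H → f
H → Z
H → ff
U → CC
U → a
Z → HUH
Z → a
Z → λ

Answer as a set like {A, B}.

Directly nullable (have an ε-rule): {Z}.
H is nullable via H -> Z (every symbol on the right is already known nullable).
Not nullable: C, S, U — each has a terminal in every rule's right-hand side or depends on a non-nullable symbol.

{H, Z}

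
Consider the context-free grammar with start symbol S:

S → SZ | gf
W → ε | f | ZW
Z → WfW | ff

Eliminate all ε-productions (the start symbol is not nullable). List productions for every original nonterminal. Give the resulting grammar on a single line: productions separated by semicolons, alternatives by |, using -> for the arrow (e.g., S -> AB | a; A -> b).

Nullable set: {W}.
Drop W -> ε.
W -> ZW: W nullable, giving Z | ZW.
Z -> WfW: W, W nullable, giving Wf | WfW | f | fW.
Unchanged (no nullable symbols): S -> SZ; S -> gf; W -> f; Z -> ff.

S -> SZ | gf; W -> Z | f | ZW; Z -> f | Wf | fW | ff | WfW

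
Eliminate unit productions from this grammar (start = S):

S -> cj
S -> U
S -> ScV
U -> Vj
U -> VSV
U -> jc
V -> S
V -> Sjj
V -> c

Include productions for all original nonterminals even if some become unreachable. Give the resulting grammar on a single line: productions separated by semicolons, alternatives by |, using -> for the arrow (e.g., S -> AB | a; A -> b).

S -> Vj | cj | jc | ScV | VSV; U -> Vj | jc | VSV; V -> c | Vj | cj | jc | ScV | Sjj | VSV

Unit productions: S->U, V->S.
Unit pairs (A ⇒* B via units): (S,U), (V,S), (V,U).
S: inherits non-unit rules of {S, U} → ScV | VSV | Vj | cj | jc.
U: inherits non-unit rules of {U} → VSV | Vj | jc.
V: inherits non-unit rules of {S, U, V} → ScV | Sjj | VSV | Vj | c | cj | jc.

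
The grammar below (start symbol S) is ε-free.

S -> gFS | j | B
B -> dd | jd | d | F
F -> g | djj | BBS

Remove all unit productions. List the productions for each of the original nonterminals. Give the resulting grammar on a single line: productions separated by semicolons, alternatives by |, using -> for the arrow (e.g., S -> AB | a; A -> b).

Unit productions: B->F, S->B.
Unit pairs (A ⇒* B via units): (B,F), (S,B), (S,F).
S: inherits non-unit rules of {B, F, S} → BBS | d | dd | djj | g | gFS | j | jd.
B: inherits non-unit rules of {B, F} → BBS | d | dd | djj | g | jd.
F: inherits non-unit rules of {F} → BBS | djj | g.

S -> d | g | j | dd | jd | BBS | djj | gFS; B -> d | g | dd | jd | BBS | djj; F -> g | BBS | djj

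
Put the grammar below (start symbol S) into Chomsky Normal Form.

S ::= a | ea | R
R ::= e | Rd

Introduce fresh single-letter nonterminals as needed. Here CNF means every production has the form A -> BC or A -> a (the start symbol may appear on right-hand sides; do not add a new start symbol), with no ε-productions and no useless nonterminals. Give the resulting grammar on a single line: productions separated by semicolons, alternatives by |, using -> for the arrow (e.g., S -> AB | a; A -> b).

No ε-productions.
After unit-elimination: S -> a | e | Rd | ea; R -> e | Rd.
TERM: introduce C -> a, A -> d, B -> e and substitute in every rule of length ≥2.

S -> a | e | BC | RA; A -> d; B -> e; C -> a; R -> e | RA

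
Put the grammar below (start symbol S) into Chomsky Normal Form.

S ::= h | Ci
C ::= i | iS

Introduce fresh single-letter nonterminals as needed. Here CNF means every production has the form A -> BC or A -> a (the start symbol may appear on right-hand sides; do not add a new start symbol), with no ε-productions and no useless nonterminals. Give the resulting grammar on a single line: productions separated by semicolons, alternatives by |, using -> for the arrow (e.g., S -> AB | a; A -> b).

S -> h | CA; A -> i; C -> i | AS

No ε-productions.
No unit productions to eliminate.
TERM: introduce A -> i and substitute in every rule of length ≥2.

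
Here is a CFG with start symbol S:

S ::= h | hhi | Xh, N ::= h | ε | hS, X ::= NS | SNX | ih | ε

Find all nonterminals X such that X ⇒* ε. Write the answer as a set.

Directly nullable (have an ε-rule): {N, X}.
Not nullable: S — each has a terminal in every rule's right-hand side or depends on a non-nullable symbol.

{N, X}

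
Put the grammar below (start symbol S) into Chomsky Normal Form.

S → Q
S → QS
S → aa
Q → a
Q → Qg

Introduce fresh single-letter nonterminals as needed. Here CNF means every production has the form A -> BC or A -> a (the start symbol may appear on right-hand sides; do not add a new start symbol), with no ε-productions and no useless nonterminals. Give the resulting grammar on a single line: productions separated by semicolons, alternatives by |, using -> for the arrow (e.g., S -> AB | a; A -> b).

S -> a | BB | QA | QS; A -> g; B -> a; Q -> a | QA

No ε-productions.
After unit-elimination: S -> a | QS | Qg | aa; Q -> a | Qg.
TERM: introduce B -> a, A -> g and substitute in every rule of length ≥2.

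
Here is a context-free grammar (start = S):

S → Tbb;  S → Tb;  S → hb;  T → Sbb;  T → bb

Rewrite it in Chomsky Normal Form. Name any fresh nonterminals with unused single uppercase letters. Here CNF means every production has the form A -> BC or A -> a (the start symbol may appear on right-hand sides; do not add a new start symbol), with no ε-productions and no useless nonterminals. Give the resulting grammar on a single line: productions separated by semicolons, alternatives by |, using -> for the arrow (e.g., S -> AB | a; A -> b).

S -> BA | TA | TC; A -> b; B -> h; C -> AA; D -> AA; T -> AA | SD

No ε-productions.
No unit productions to eliminate.
TERM: introduce A -> b, B -> h and substitute in every rule of length ≥2.
BIN: S -> TAA becomes S -> TC, C -> AA; T -> SAA becomes T -> SD, D -> AA.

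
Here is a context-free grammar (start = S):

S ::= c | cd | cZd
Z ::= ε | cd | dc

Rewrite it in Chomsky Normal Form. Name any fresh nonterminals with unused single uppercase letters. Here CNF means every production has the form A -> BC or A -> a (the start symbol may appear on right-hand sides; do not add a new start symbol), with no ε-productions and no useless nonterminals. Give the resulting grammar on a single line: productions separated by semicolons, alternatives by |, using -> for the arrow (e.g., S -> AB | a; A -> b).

Nullable: {Z}; after ε-elimination: S -> c | cd | cZd; Z -> cd | dc.
No unit productions to eliminate.
TERM: introduce A -> c, B -> d and substitute in every rule of length ≥2.
BIN: S -> AZB becomes S -> AC, C -> ZB.

S -> c | AB | AC; A -> c; B -> d; C -> ZB; Z -> AB | BA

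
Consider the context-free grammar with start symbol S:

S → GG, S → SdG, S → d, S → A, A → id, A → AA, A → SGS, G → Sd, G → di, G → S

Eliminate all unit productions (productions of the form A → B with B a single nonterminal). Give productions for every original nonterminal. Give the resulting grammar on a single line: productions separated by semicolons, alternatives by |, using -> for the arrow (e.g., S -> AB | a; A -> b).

S -> d | AA | GG | id | SGS | SdG; A -> AA | id | SGS; G -> d | AA | GG | Sd | di | id | SGS | SdG

Unit productions: G->S, S->A.
Unit pairs (A ⇒* B via units): (G,A), (G,S), (S,A).
S: inherits non-unit rules of {A, S} → AA | GG | SGS | SdG | d | id.
A: inherits non-unit rules of {A} → AA | SGS | id.
G: inherits non-unit rules of {A, G, S} → AA | GG | SGS | Sd | SdG | d | di | id.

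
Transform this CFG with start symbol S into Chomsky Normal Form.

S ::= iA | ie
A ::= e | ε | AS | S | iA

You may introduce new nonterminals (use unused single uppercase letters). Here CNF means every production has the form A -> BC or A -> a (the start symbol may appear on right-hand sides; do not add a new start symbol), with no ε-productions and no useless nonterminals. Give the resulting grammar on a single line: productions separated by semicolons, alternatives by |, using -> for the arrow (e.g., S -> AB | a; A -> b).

S -> i | BA | BC; A -> e | i | AS | BA | BC; B -> i; C -> e

Nullable: {A}; after ε-elimination: S -> i | iA | ie; A -> S | e | i | AS | iA.
After unit-elimination: S -> i | iA | ie; A -> e | i | AS | iA | ie.
TERM: introduce C -> e, B -> i and substitute in every rule of length ≥2.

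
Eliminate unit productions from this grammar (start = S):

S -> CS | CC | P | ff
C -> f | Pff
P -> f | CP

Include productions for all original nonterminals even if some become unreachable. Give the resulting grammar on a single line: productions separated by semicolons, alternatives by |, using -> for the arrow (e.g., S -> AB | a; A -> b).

Unit productions: S->P.
Unit pairs (A ⇒* B via units): (S,P).
S: inherits non-unit rules of {P, S} → CC | CP | CS | f | ff.
C: inherits non-unit rules of {C} → Pff | f.
P: inherits non-unit rules of {P} → CP | f.

S -> f | CC | CP | CS | ff; C -> f | Pff; P -> f | CP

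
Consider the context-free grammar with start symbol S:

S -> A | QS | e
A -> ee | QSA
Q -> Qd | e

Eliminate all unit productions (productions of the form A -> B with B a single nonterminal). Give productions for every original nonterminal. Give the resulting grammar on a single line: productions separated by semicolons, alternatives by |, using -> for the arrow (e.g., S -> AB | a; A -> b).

S -> e | QS | ee | QSA; A -> ee | QSA; Q -> e | Qd

Unit productions: S->A.
Unit pairs (A ⇒* B via units): (S,A).
S: inherits non-unit rules of {A, S} → QS | QSA | e | ee.
A: inherits non-unit rules of {A} → QSA | ee.
Q: inherits non-unit rules of {Q} → Qd | e.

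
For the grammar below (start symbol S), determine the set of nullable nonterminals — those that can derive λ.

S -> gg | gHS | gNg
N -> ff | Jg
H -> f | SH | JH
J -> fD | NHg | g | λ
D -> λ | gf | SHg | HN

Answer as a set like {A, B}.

Directly nullable (have an ε-rule): {D, J}.
Not nullable: H, N, S — each has a terminal in every rule's right-hand side or depends on a non-nullable symbol.

{D, J}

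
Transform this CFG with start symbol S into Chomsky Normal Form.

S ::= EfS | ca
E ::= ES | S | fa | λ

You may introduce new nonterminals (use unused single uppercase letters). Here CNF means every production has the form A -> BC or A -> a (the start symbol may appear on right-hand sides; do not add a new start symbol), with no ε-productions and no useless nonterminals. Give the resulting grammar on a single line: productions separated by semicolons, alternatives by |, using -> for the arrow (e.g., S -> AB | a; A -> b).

Nullable: {E}; after ε-elimination: S -> ca | fS | EfS; E -> S | ES | fa.
After unit-elimination: S -> ca | fS | EfS; E -> ES | ca | fS | fa | EfS.
TERM: introduce C -> a, B -> c, A -> f and substitute in every rule of length ≥2.
BIN: E -> EAS becomes E -> ED, D -> AS; S -> EAS becomes S -> EF, F -> AS.

S -> AS | BC | EF; A -> f; B -> c; C -> a; D -> AS; E -> AC | AS | BC | ED | ES; F -> AS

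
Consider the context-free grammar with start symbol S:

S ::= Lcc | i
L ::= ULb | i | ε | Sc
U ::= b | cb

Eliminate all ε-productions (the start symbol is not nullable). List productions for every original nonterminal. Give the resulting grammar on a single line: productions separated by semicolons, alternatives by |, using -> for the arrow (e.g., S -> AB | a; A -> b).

S -> i | cc | Lcc; L -> i | Sc | Ub | ULb; U -> b | cb

Nullable set: {L}.
S -> Lcc: L nullable, giving Lcc | cc.
Drop L -> ε.
L -> ULb: L nullable, giving ULb | Ub.
Unchanged (no nullable symbols): S -> i; L -> Sc; L -> i; U -> b; U -> cb.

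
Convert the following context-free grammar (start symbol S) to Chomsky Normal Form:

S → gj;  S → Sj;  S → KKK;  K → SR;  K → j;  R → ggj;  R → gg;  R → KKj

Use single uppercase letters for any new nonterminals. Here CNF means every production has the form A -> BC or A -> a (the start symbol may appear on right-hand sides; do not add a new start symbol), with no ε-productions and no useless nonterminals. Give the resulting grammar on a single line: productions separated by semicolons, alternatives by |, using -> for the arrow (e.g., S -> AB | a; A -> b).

No ε-productions.
No unit productions to eliminate.
TERM: introduce B -> g, A -> j and substitute in every rule of length ≥2.
BIN: R -> BBA becomes R -> BC, C -> BA; R -> KKA becomes R -> KD, D -> KA; S -> KKK becomes S -> KE, E -> KK.

S -> BA | KE | SA; A -> j; B -> g; C -> BA; D -> KA; E -> KK; K -> j | SR; R -> BB | BC | KD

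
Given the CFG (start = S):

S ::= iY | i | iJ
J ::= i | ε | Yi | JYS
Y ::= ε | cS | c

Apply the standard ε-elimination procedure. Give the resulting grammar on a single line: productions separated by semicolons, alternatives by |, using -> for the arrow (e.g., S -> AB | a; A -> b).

Nullable set: {J, Y}.
S -> iJ: J nullable, giving i | iJ.
S -> iY: Y nullable, giving i | iY.
Drop J -> ε.
J -> JYS: J, Y nullable, giving JS | JYS | S | YS.
J -> Yi: Y nullable, giving Yi | i.
Drop Y -> ε.
Unchanged (no nullable symbols): S -> i; J -> i; Y -> c; Y -> cS.

S -> i | iJ | iY; J -> S | i | JS | YS | Yi | JYS; Y -> c | cS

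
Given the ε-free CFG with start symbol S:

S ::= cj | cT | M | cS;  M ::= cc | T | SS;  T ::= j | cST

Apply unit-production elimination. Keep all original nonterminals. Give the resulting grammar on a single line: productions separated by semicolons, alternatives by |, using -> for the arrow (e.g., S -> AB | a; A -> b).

Unit productions: M->T, S->M.
Unit pairs (A ⇒* B via units): (M,T), (S,M), (S,T).
S: inherits non-unit rules of {M, S, T} → SS | cS | cST | cT | cc | cj | j.
M: inherits non-unit rules of {M, T} → SS | cST | cc | j.
T: inherits non-unit rules of {T} → cST | j.

S -> j | SS | cS | cT | cc | cj | cST; M -> j | SS | cc | cST; T -> j | cST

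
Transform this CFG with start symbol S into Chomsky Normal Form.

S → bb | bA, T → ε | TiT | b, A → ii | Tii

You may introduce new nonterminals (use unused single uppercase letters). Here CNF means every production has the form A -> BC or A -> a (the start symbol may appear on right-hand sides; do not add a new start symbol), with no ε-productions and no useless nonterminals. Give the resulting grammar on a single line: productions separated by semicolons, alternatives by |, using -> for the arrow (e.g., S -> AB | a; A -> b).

Nullable: {T}; after ε-elimination: S -> bA | bb; A -> ii | Tii; T -> b | i | Ti | iT | TiT.
No unit productions to eliminate.
TERM: introduce C -> b, B -> i and substitute in every rule of length ≥2.
BIN: A -> TBB becomes A -> TD, D -> BB; T -> TBT becomes T -> TE, E -> BT.

S -> CA | CC; A -> BB | TD; B -> i; C -> b; D -> BB; E -> BT; T -> b | i | BT | TB | TE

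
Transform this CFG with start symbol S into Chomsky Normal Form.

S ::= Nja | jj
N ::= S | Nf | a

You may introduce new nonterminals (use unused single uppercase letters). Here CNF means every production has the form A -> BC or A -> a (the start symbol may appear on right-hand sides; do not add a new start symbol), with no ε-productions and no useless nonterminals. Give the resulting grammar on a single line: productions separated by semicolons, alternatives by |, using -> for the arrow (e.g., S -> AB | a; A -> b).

S -> BB | NE; A -> f; B -> j; C -> a; D -> BC; E -> BC; N -> a | BB | NA | ND

No ε-productions.
After unit-elimination: S -> jj | Nja; N -> a | Nf | jj | Nja.
TERM: introduce C -> a, A -> f, B -> j and substitute in every rule of length ≥2.
BIN: N -> NBC becomes N -> ND, D -> BC; S -> NBC becomes S -> NE, E -> BC.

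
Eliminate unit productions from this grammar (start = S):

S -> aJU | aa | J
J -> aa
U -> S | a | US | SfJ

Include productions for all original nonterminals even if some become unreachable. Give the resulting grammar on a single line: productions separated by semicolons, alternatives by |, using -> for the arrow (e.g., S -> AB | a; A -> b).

S -> aa | aJU; J -> aa; U -> a | US | aa | SfJ | aJU

Unit productions: S->J, U->S.
Unit pairs (A ⇒* B via units): (S,J), (U,J), (U,S).
S: inherits non-unit rules of {J, S} → aJU | aa.
J: inherits non-unit rules of {J} → aa.
U: inherits non-unit rules of {J, S, U} → SfJ | US | a | aJU | aa.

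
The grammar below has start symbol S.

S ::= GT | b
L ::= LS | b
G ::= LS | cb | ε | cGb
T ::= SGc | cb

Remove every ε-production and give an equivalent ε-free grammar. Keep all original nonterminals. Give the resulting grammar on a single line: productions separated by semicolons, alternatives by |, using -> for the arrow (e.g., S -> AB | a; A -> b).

Nullable set: {G}.
S -> GT: G nullable, giving GT | T.
Drop G -> ε.
G -> cGb: G nullable, giving cGb | cb.
T -> SGc: G nullable, giving SGc | Sc.
Unchanged (no nullable symbols): S -> b; G -> LS; G -> cb; L -> LS; L -> b; T -> cb.

S -> T | b | GT; G -> LS | cb | cGb; L -> b | LS; T -> Sc | cb | SGc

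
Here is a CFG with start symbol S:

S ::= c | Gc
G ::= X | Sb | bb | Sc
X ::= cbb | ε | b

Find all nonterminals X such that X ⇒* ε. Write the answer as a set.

Directly nullable (have an ε-rule): {X}.
G is nullable via G -> X (every symbol on the right is already known nullable).
Not nullable: S — each has a terminal in every rule's right-hand side or depends on a non-nullable symbol.

{G, X}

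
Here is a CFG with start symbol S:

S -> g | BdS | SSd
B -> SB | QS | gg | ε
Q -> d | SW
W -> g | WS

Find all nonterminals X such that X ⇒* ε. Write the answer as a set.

{B}

Directly nullable (have an ε-rule): {B}.
Not nullable: Q, S, W — each has a terminal in every rule's right-hand side or depends on a non-nullable symbol.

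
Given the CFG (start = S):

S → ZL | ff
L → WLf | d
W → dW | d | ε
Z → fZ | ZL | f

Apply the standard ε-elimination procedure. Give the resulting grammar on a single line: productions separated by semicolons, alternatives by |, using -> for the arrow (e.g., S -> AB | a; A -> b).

S -> ZL | ff; L -> d | Lf | WLf; W -> d | dW; Z -> f | ZL | fZ

Nullable set: {W}.
L -> WLf: W nullable, giving Lf | WLf.
Drop W -> ε.
W -> dW: W nullable, giving d | dW.
Unchanged (no nullable symbols): S -> ZL; S -> ff; L -> d; W -> d; Z -> ZL; Z -> f; Z -> fZ.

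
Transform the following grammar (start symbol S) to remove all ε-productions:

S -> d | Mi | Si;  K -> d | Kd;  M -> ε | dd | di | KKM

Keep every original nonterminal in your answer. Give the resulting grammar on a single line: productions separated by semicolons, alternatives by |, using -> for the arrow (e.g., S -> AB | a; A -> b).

S -> d | i | Mi | Si; K -> d | Kd; M -> KK | dd | di | KKM

Nullable set: {M}.
S -> Mi: M nullable, giving Mi | i.
Drop M -> ε.
M -> KKM: M nullable, giving KK | KKM.
Unchanged (no nullable symbols): S -> Si; S -> d; K -> Kd; K -> d; M -> dd; M -> di.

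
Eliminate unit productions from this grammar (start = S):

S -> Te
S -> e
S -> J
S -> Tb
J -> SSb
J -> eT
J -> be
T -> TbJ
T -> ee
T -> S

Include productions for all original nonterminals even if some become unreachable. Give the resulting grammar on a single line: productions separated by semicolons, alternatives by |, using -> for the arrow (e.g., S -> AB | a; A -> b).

Unit productions: S->J, T->S.
Unit pairs (A ⇒* B via units): (S,J), (T,J), (T,S).
S: inherits non-unit rules of {J, S} → SSb | Tb | Te | be | e | eT.
J: inherits non-unit rules of {J} → SSb | be | eT.
T: inherits non-unit rules of {J, S, T} → SSb | Tb | TbJ | Te | be | e | eT | ee.

S -> e | Tb | Te | be | eT | SSb; J -> be | eT | SSb; T -> e | Tb | Te | be | eT | ee | SSb | TbJ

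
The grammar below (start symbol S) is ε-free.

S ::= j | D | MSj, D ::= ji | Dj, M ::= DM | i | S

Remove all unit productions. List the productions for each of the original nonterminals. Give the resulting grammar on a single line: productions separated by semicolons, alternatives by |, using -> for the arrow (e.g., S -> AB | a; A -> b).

S -> j | Dj | ji | MSj; D -> Dj | ji; M -> i | j | DM | Dj | ji | MSj

Unit productions: M->S, S->D.
Unit pairs (A ⇒* B via units): (M,D), (M,S), (S,D).
S: inherits non-unit rules of {D, S} → Dj | MSj | j | ji.
D: inherits non-unit rules of {D} → Dj | ji.
M: inherits non-unit rules of {D, M, S} → DM | Dj | MSj | i | j | ji.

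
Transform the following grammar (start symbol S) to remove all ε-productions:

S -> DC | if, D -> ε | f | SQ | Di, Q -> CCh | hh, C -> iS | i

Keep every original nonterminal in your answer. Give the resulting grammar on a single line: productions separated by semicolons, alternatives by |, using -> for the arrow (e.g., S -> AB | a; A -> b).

S -> C | DC | if; C -> i | iS; D -> f | i | Di | SQ; Q -> hh | CCh

Nullable set: {D}.
S -> DC: D nullable, giving C | DC.
Drop D -> ε.
D -> Di: D nullable, giving Di | i.
Unchanged (no nullable symbols): S -> if; C -> i; C -> iS; D -> SQ; D -> f; Q -> CCh; Q -> hh.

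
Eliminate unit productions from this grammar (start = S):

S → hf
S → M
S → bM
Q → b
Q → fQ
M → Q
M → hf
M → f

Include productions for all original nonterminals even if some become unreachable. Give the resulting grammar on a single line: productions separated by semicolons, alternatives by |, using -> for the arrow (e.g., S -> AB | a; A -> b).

Unit productions: M->Q, S->M.
Unit pairs (A ⇒* B via units): (M,Q), (S,M), (S,Q).
S: inherits non-unit rules of {M, Q, S} → b | bM | f | fQ | hf.
M: inherits non-unit rules of {M, Q} → b | f | fQ | hf.
Q: inherits non-unit rules of {Q} → b | fQ.

S -> b | f | bM | fQ | hf; M -> b | f | fQ | hf; Q -> b | fQ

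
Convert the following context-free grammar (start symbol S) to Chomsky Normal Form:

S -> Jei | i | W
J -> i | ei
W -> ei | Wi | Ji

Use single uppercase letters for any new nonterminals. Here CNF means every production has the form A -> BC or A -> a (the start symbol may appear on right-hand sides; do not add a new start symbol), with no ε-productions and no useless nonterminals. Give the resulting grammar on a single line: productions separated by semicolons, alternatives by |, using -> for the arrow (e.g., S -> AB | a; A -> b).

S -> i | AB | JB | JC | WB; A -> e; B -> i; C -> AB; J -> i | AB; W -> AB | JB | WB

No ε-productions.
After unit-elimination: S -> i | Ji | Wi | ei | Jei; J -> i | ei; W -> Ji | Wi | ei.
TERM: introduce A -> e, B -> i and substitute in every rule of length ≥2.
BIN: S -> JAB becomes S -> JC, C -> AB.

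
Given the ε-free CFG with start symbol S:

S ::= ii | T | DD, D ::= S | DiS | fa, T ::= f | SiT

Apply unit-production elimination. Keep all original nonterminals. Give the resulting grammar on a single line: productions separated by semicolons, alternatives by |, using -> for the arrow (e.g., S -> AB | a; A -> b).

Unit productions: D->S, S->T.
Unit pairs (A ⇒* B via units): (D,S), (D,T), (S,T).
S: inherits non-unit rules of {S, T} → DD | SiT | f | ii.
D: inherits non-unit rules of {D, S, T} → DD | DiS | SiT | f | fa | ii.
T: inherits non-unit rules of {T} → SiT | f.

S -> f | DD | ii | SiT; D -> f | DD | fa | ii | DiS | SiT; T -> f | SiT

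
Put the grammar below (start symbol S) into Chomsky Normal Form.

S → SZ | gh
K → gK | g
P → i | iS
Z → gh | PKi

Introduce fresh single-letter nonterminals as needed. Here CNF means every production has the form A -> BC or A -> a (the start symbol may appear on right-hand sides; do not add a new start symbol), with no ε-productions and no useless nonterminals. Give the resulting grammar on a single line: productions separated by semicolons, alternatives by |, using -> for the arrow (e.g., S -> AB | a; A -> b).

S -> AC | SZ; A -> g; B -> i; C -> h; D -> KB; K -> g | AK; P -> i | BS; Z -> AC | PD

No ε-productions.
No unit productions to eliminate.
TERM: introduce A -> g, C -> h, B -> i and substitute in every rule of length ≥2.
BIN: Z -> PKB becomes Z -> PD, D -> KB.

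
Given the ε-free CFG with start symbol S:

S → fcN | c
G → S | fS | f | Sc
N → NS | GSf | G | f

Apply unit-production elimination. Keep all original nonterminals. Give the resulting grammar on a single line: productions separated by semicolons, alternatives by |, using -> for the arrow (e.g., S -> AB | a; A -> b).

Unit productions: G->S, N->G.
Unit pairs (A ⇒* B via units): (G,S), (N,G), (N,S).
S: inherits non-unit rules of {S} → c | fcN.
G: inherits non-unit rules of {G, S} → Sc | c | f | fS | fcN.
N: inherits non-unit rules of {G, N, S} → GSf | NS | Sc | c | f | fS | fcN.

S -> c | fcN; G -> c | f | Sc | fS | fcN; N -> c | f | NS | Sc | fS | GSf | fcN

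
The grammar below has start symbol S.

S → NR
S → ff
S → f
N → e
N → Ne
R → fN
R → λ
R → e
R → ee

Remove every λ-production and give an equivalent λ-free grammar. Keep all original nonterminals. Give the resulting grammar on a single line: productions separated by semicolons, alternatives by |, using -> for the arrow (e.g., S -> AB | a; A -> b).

S -> N | f | NR | ff; N -> e | Ne; R -> e | ee | fN

Nullable set: {R}.
S -> NR: R nullable, giving N | NR.
Drop R -> λ.
Unchanged (no nullable symbols): S -> f; S -> ff; N -> Ne; N -> e; R -> e; R -> ee; R -> fN.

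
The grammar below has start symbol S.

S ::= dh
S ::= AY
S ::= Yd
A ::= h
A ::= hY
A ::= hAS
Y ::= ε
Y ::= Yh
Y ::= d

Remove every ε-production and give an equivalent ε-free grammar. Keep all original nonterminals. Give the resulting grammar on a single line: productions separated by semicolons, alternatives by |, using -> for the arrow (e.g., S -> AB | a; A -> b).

Nullable set: {Y}.
S -> AY: Y nullable, giving A | AY.
S -> Yd: Y nullable, giving Yd | d.
A -> hY: Y nullable, giving h | hY.
Drop Y -> ε.
Y -> Yh: Y nullable, giving Yh | h.
Unchanged (no nullable symbols): S -> dh; A -> h; A -> hAS; Y -> d.

S -> A | d | AY | Yd | dh; A -> h | hY | hAS; Y -> d | h | Yh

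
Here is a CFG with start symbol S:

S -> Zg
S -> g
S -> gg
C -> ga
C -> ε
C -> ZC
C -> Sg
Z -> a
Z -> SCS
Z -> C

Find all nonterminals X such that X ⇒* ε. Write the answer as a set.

{C, Z}

Directly nullable (have an ε-rule): {C}.
Z is nullable via Z -> C (every symbol on the right is already known nullable).
Not nullable: S — each has a terminal in every rule's right-hand side or depends on a non-nullable symbol.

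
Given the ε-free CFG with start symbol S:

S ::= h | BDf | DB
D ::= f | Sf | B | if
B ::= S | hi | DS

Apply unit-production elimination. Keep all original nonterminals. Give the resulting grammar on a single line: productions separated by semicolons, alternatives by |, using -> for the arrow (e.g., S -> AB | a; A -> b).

S -> h | DB | BDf; B -> h | DB | DS | hi | BDf; D -> f | h | DB | DS | Sf | hi | if | BDf

Unit productions: B->S, D->B.
Unit pairs (A ⇒* B via units): (B,S), (D,B), (D,S).
S: inherits non-unit rules of {S} → BDf | DB | h.
B: inherits non-unit rules of {B, S} → BDf | DB | DS | h | hi.
D: inherits non-unit rules of {B, D, S} → BDf | DB | DS | Sf | f | h | hi | if.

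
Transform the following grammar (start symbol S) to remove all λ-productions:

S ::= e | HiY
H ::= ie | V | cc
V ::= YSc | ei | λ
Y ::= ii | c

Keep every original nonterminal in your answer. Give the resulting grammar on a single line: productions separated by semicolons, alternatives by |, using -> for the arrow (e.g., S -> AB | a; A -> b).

S -> e | iY | HiY; H -> V | cc | ie; V -> ei | YSc; Y -> c | ii

Nullable set: {H, V}.
S -> HiY: H nullable, giving HiY | iY.
H -> V: V nullable, giving V.
Drop V -> λ.
Unchanged (no nullable symbols): S -> e; H -> cc; H -> ie; V -> YSc; V -> ei; Y -> c; Y -> ii.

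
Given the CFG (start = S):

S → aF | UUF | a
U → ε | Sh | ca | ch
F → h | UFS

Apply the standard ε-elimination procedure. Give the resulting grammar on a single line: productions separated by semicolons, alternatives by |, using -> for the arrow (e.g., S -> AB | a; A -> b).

S -> F | a | UF | aF | UUF; F -> h | FS | UFS; U -> Sh | ca | ch

Nullable set: {U}.
S -> UUF: U, U nullable, giving F | UF | UUF.
F -> UFS: U nullable, giving FS | UFS.
Drop U -> ε.
Unchanged (no nullable symbols): S -> a; S -> aF; F -> h; U -> Sh; U -> ca; U -> ch.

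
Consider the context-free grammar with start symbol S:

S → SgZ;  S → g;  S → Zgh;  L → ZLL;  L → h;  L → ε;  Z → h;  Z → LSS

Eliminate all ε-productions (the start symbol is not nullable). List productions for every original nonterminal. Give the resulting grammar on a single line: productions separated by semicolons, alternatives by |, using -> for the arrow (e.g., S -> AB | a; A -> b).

S -> g | SgZ | Zgh; L -> Z | h | ZL | ZLL; Z -> h | SS | LSS

Nullable set: {L}.
Drop L -> ε.
L -> ZLL: L, L nullable, giving Z | ZL | ZLL.
Z -> LSS: L nullable, giving LSS | SS.
Unchanged (no nullable symbols): S -> SgZ; S -> Zgh; S -> g; L -> h; Z -> h.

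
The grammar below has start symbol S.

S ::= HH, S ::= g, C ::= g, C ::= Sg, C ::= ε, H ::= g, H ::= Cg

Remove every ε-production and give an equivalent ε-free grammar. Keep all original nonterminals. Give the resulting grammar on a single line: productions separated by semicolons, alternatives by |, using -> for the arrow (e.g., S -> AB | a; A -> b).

S -> g | HH; C -> g | Sg; H -> g | Cg

Nullable set: {C}.
Drop C -> ε.
H -> Cg: C nullable, giving Cg | g.
Unchanged (no nullable symbols): S -> HH; S -> g; C -> Sg; C -> g; H -> g.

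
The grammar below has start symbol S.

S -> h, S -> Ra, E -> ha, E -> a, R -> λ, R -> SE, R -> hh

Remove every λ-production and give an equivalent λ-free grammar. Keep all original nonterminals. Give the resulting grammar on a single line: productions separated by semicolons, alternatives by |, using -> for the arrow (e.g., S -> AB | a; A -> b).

Nullable set: {R}.
S -> Ra: R nullable, giving Ra | a.
Drop R -> λ.
Unchanged (no nullable symbols): S -> h; E -> a; E -> ha; R -> SE; R -> hh.

S -> a | h | Ra; E -> a | ha; R -> SE | hh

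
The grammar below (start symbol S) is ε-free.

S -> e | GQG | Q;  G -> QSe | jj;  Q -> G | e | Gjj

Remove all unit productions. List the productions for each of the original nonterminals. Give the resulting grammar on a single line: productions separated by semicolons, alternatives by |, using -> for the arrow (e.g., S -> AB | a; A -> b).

Unit productions: Q->G, S->Q.
Unit pairs (A ⇒* B via units): (Q,G), (S,G), (S,Q).
S: inherits non-unit rules of {G, Q, S} → GQG | Gjj | QSe | e | jj.
G: inherits non-unit rules of {G} → QSe | jj.
Q: inherits non-unit rules of {G, Q} → Gjj | QSe | e | jj.

S -> e | jj | GQG | Gjj | QSe; G -> jj | QSe; Q -> e | jj | Gjj | QSe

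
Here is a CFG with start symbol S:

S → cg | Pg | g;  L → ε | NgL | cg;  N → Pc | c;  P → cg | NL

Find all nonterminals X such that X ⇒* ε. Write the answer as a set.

Directly nullable (have an ε-rule): {L}.
Not nullable: N, P, S — each has a terminal in every rule's right-hand side or depends on a non-nullable symbol.

{L}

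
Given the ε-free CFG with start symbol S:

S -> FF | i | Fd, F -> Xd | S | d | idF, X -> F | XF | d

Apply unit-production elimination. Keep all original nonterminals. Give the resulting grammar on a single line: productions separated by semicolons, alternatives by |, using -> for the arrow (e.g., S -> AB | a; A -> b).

Unit productions: F->S, X->F.
Unit pairs (A ⇒* B via units): (F,S), (X,F), (X,S).
S: inherits non-unit rules of {S} → FF | Fd | i.
F: inherits non-unit rules of {F, S} → FF | Fd | Xd | d | i | idF.
X: inherits non-unit rules of {F, S, X} → FF | Fd | XF | Xd | d | i | idF.

S -> i | FF | Fd; F -> d | i | FF | Fd | Xd | idF; X -> d | i | FF | Fd | XF | Xd | idF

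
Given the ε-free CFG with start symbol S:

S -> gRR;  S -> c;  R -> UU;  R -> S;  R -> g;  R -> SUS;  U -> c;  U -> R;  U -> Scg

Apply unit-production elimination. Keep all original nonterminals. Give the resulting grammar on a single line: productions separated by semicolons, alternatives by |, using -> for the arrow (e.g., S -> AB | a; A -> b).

Unit productions: R->S, U->R.
Unit pairs (A ⇒* B via units): (R,S), (U,R), (U,S).
S: inherits non-unit rules of {S} → c | gRR.
R: inherits non-unit rules of {R, S} → SUS | UU | c | g | gRR.
U: inherits non-unit rules of {R, S, U} → SUS | Scg | UU | c | g | gRR.

S -> c | gRR; R -> c | g | UU | SUS | gRR; U -> c | g | UU | SUS | Scg | gRR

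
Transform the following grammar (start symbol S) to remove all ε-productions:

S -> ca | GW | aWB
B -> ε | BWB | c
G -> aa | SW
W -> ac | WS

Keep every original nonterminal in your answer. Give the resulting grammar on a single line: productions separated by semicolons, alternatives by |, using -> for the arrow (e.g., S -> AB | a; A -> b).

S -> GW | aW | ca | aWB; B -> W | c | BW | WB | BWB; G -> SW | aa; W -> WS | ac

Nullable set: {B}.
S -> aWB: B nullable, giving aW | aWB.
Drop B -> ε.
B -> BWB: B, B nullable, giving BW | BWB | W | WB.
Unchanged (no nullable symbols): S -> GW; S -> ca; B -> c; G -> SW; G -> aa; W -> WS; W -> ac.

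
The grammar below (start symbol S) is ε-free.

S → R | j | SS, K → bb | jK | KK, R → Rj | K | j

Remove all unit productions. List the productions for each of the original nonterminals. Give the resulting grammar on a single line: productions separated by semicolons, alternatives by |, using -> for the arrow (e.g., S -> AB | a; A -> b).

S -> j | KK | Rj | SS | bb | jK; K -> KK | bb | jK; R -> j | KK | Rj | bb | jK

Unit productions: R->K, S->R.
Unit pairs (A ⇒* B via units): (R,K), (S,K), (S,R).
S: inherits non-unit rules of {K, R, S} → KK | Rj | SS | bb | j | jK.
K: inherits non-unit rules of {K} → KK | bb | jK.
R: inherits non-unit rules of {K, R} → KK | Rj | bb | j | jK.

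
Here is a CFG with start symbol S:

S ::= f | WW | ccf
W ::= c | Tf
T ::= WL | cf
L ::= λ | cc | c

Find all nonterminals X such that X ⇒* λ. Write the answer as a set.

{L}

Directly nullable (have an ε-rule): {L}.
Not nullable: S, T, W — each has a terminal in every rule's right-hand side or depends on a non-nullable symbol.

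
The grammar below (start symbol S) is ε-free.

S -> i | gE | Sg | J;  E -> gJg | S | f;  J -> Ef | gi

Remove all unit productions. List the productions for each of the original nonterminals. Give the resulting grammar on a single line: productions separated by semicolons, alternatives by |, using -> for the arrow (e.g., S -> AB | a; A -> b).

S -> i | Ef | Sg | gE | gi; E -> f | i | Ef | Sg | gE | gi | gJg; J -> Ef | gi

Unit productions: E->S, S->J.
Unit pairs (A ⇒* B via units): (E,J), (E,S), (S,J).
S: inherits non-unit rules of {J, S} → Ef | Sg | gE | gi | i.
E: inherits non-unit rules of {E, J, S} → Ef | Sg | f | gE | gJg | gi | i.
J: inherits non-unit rules of {J} → Ef | gi.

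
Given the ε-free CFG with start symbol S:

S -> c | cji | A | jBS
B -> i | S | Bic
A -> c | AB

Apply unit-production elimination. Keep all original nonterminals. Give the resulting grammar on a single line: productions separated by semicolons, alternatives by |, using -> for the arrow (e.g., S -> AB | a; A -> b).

Unit productions: B->S, S->A.
Unit pairs (A ⇒* B via units): (B,A), (B,S), (S,A).
S: inherits non-unit rules of {A, S} → AB | c | cji | jBS.
A: inherits non-unit rules of {A} → AB | c.
B: inherits non-unit rules of {A, B, S} → AB | Bic | c | cji | i | jBS.

S -> c | AB | cji | jBS; A -> c | AB; B -> c | i | AB | Bic | cji | jBS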